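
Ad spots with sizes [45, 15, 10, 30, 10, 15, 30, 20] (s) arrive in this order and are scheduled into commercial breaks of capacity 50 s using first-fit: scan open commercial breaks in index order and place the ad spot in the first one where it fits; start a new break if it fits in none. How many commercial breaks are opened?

4

  45 → break 1 (new)  [load 45/50]
  15 → break 2 (new)  [load 15/50]
  10 → break 2  [load 25/50]
  30 → break 3 (new)  [load 30/50]
  10 → break 2  [load 35/50]
  15 → break 2  [load 50/50]
  30 → break 4 (new)  [load 30/50]
  20 → break 3  [load 50/50]
4 commercial breaks opened.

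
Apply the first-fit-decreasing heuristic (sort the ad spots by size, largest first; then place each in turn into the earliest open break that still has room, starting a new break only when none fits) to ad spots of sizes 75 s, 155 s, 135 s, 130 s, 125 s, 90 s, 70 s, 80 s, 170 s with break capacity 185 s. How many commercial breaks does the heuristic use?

Sorted descending: 170, 155, 135, 130, 125, 90, 80, 75, 70.
  170 → break 1 (new)  [load 170/185]
  155 → break 2 (new)  [load 155/185]
  135 → break 3 (new)  [load 135/185]
  130 → break 4 (new)  [load 130/185]
  125 → break 5 (new)  [load 125/185]
  90 → break 6 (new)  [load 90/185]
  80 → break 6  [load 170/185]
  75 → break 7 (new)  [load 75/185]
  70 → break 7  [load 145/185]
7 commercial breaks opened.

7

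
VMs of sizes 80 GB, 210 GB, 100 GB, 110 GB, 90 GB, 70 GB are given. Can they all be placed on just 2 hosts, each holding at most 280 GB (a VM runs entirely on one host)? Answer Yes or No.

Total = 660 GB; ⌈660/280⌉ = 3.
At least 3 hosts are required, but only 2 are allowed.

No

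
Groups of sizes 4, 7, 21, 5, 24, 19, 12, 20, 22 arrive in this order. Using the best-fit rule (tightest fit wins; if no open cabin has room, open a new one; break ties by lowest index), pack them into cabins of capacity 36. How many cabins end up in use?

5

  4 → cabin 1 (new)  [load 4/36]
  7 → cabin 1  [load 11/36]
  21 → cabin 1  [load 32/36]
  5 → cabin 2 (new)  [load 5/36]
  24 → cabin 2  [load 29/36]
  19 → cabin 3 (new)  [load 19/36]
  12 → cabin 3  [load 31/36]
  20 → cabin 4 (new)  [load 20/36]
  22 → cabin 5 (new)  [load 22/36]
5 cabins opened.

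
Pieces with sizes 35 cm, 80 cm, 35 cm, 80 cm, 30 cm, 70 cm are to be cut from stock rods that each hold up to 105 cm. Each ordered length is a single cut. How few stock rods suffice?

Total = 80 + 80 + 70 + 35 + 35 + 30 = 330 cm.
Lower bound: ⌈330/105⌉ = 4 stock rods.
A packing using 4 stock rods:
  stock rod 1: 80 = 80
  stock rod 2: 80 = 80
  stock rod 3: 70 + 35 = 105
  stock rod 4: 35 + 30 = 65
This matches the lower bound, so 4 is optimal.

4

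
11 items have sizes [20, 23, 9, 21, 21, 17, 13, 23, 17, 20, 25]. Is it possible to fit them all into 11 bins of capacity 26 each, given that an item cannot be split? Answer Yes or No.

A valid assignment using 10 bins:
  bin 1: 25 = 25
  bin 2: 23 = 23
  bin 3: 23 = 23
  bin 4: 21 = 21
  bin 5: 21 = 21
  bin 6: 20 = 20
  bin 7: 20 = 20
  bin 8: 17 + 9 = 26
  bin 9: 17 = 17
  bin 10: 13 = 13
That uses only 10 ≤ 11, so 11 bins are enough.

Yes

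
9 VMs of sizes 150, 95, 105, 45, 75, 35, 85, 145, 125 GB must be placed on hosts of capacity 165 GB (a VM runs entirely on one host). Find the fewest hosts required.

6

Total = 150 + 145 + 125 + 105 + 95 + 85 + 75 + 45 + 35 = 860 GB.
Lower bound: ⌈860/165⌉ = 6 hosts.
A packing using 6 hosts:
  host 1: 150 = 150
  host 2: 145 = 145
  host 3: 125 + 35 = 160
  host 4: 105 + 45 = 150
  host 5: 95 = 95
  host 6: 85 + 75 = 160
This matches the lower bound, so 6 is optimal.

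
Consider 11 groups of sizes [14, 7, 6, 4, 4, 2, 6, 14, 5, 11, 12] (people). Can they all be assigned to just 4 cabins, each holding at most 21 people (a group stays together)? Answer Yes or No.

No

Total = 85 people; ⌈85/21⌉ = 5.
At least 5 cabins are required, but only 4 are allowed.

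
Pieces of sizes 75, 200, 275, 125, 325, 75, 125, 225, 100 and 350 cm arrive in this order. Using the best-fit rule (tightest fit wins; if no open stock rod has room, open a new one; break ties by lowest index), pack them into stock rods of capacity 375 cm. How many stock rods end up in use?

  75 → stock rod 1 (new)  [load 75/375]
  200 → stock rod 1  [load 275/375]
  275 → stock rod 2 (new)  [load 275/375]
  125 → stock rod 3 (new)  [load 125/375]
  325 → stock rod 4 (new)  [load 325/375]
  75 → stock rod 1  [load 350/375]
  125 → stock rod 3  [load 250/375]
  225 → stock rod 5 (new)  [load 225/375]
  100 → stock rod 2  [load 375/375]
  350 → stock rod 6 (new)  [load 350/375]
6 stock rods opened.

6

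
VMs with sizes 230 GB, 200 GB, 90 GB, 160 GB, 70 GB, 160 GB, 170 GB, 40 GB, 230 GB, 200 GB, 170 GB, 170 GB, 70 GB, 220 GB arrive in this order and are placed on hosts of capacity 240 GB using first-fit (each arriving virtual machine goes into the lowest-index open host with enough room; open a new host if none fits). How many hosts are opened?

11

  230 → host 1 (new)  [load 230/240]
  200 → host 2 (new)  [load 200/240]
  90 → host 3 (new)  [load 90/240]
  160 → host 4 (new)  [load 160/240]
  70 → host 3  [load 160/240]
  160 → host 5 (new)  [load 160/240]
  170 → host 6 (new)  [load 170/240]
  40 → host 2  [load 240/240]
  230 → host 7 (new)  [load 230/240]
  200 → host 8 (new)  [load 200/240]
  170 → host 9 (new)  [load 170/240]
  170 → host 10 (new)  [load 170/240]
  70 → host 3  [load 230/240]
  220 → host 11 (new)  [load 220/240]
11 hosts opened.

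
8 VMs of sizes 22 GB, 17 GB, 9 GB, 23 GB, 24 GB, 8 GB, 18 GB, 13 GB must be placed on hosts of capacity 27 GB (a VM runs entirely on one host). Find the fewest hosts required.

Total = 24 + 23 + 22 + 18 + 17 + 13 + 9 + 8 = 134 GB.
Lower bound: ⌈134/27⌉ = 5 hosts.
A packing using 6 hosts:
  host 1: 24 = 24
  host 2: 23 = 23
  host 3: 22 = 22
  host 4: 18 + 9 = 27
  host 5: 17 + 8 = 25
  host 6: 13 = 13
No arrangement into 5 hosts stays within capacity, so 6 is optimal.

6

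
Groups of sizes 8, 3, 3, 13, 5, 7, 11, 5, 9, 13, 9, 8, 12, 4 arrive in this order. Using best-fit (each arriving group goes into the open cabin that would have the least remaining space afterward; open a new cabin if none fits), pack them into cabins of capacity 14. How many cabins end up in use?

  8 → cabin 1 (new)  [load 8/14]
  3 → cabin 1  [load 11/14]
  3 → cabin 1  [load 14/14]
  13 → cabin 2 (new)  [load 13/14]
  5 → cabin 3 (new)  [load 5/14]
  7 → cabin 3  [load 12/14]
  11 → cabin 4 (new)  [load 11/14]
  5 → cabin 5 (new)  [load 5/14]
  9 → cabin 5  [load 14/14]
  13 → cabin 6 (new)  [load 13/14]
  9 → cabin 7 (new)  [load 9/14]
  8 → cabin 8 (new)  [load 8/14]
  12 → cabin 9 (new)  [load 12/14]
  4 → cabin 7  [load 13/14]
9 cabins opened.

9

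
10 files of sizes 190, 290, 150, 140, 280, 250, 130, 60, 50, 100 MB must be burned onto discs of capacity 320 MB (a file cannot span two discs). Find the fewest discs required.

6

Total = 290 + 280 + 250 + 190 + 150 + 140 + 130 + 100 + 60 + 50 = 1640 MB.
Lower bound: ⌈1640/320⌉ = 6 discs.
A packing using 6 discs:
  disc 1: 290 = 290
  disc 2: 280 = 280
  disc 3: 250 + 60 = 310
  disc 4: 190 + 130 = 320
  disc 5: 150 + 140 = 290
  disc 6: 100 + 50 = 150
This matches the lower bound, so 6 is optimal.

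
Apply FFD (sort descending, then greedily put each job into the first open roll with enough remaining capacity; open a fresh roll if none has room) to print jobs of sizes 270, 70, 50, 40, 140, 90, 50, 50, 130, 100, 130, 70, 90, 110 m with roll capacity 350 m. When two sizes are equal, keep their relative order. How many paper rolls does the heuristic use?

5

Sorted descending: 270, 140, 130, 130, 110, 100, 90, 90, 70, 70, 50, 50, 50, 40.
  270 → roll 1 (new)  [load 270/350]
  140 → roll 2 (new)  [load 140/350]
  130 → roll 2  [load 270/350]
  130 → roll 3 (new)  [load 130/350]
  110 → roll 3  [load 240/350]
  100 → roll 3  [load 340/350]
  90 → roll 4 (new)  [load 90/350]
  90 → roll 4  [load 180/350]
  70 → roll 1  [load 340/350]
  70 → roll 2  [load 340/350]
  50 → roll 4  [load 230/350]
  50 → roll 4  [load 280/350]
  50 → roll 4  [load 330/350]
  40 → roll 5 (new)  [load 40/350]
5 paper rolls opened.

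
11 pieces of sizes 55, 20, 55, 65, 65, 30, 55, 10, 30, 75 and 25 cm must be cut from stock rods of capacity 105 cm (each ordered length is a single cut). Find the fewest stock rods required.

6

Total = 75 + 65 + 65 + 55 + 55 + 55 + 30 + 30 + 25 + 20 + 10 = 485 cm.
Lower bound: ⌈485/105⌉ = 5 stock rods.
Also, 6 pieces each exceed 105/2 cm, and no two of those can share a stock rod, so at least 6 stock rods are needed.
A packing using 6 stock rods:
  stock rod 1: 75 + 30 = 105
  stock rod 2: 65 + 30 + 10 = 105
  stock rod 3: 65 + 25 = 90
  stock rod 4: 55 + 20 = 75
  stock rod 5: 55 = 55
  stock rod 6: 55 = 55
This matches the lower bound, so 6 is optimal.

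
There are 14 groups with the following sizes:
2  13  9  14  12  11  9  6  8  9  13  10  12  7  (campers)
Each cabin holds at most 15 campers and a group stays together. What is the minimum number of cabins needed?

11

Total = 14 + 13 + 13 + 12 + 12 + 11 + 10 + 9 + 9 + 9 + 8 + 7 + 6 + 2 = 135 campers.
Lower bound: ⌈135/15⌉ = 9 cabins.
Also, 11 groups each exceed 15/2 campers, and no two of those can share a cabin, so at least 11 cabins are needed.
A packing using 11 cabins:
  cabin 1: 14 = 14
  cabin 2: 13 + 2 = 15
  cabin 3: 13 = 13
  cabin 4: 12 = 12
  cabin 5: 12 = 12
  cabin 6: 11 = 11
  cabin 7: 10 = 10
  cabin 8: 9 + 6 = 15
  cabin 9: 9 = 9
  cabin 10: 9 = 9
  cabin 11: 8 + 7 = 15
This matches the lower bound, so 11 is optimal.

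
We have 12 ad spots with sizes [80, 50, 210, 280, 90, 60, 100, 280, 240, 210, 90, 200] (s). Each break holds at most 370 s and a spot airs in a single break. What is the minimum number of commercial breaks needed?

Total = 280 + 280 + 240 + 210 + 210 + 200 + 100 + 90 + 90 + 80 + 60 + 50 = 1890 s.
Lower bound: ⌈1890/370⌉ = 6 commercial breaks.
A packing using 6 commercial breaks:
  break 1: 280 + 90 = 370
  break 2: 280 + 90 = 370
  break 3: 240 + 100 = 340
  break 4: 210 + 80 + 60 = 350
  break 5: 210 + 50 = 260
  break 6: 200 = 200
This matches the lower bound, so 6 is optimal.

6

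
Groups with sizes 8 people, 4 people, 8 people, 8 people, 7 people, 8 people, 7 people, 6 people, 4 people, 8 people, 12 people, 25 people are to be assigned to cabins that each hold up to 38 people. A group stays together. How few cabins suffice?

Total = 25 + 12 + 8 + 8 + 8 + 8 + 8 + 7 + 7 + 6 + 4 + 4 = 105 people.
Lower bound: ⌈105/38⌉ = 3 cabins.
A packing using 3 cabins:
  cabin 1: 25 + 12 = 37
  cabin 2: 8 + 8 + 8 + 8 + 6 = 38
  cabin 3: 8 + 7 + 7 + 4 + 4 = 30
This matches the lower bound, so 3 is optimal.

3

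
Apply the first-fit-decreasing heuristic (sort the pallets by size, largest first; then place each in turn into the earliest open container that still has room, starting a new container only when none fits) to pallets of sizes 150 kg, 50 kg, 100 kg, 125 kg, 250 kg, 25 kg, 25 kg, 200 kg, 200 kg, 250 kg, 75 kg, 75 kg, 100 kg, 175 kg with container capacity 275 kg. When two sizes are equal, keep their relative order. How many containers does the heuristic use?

Sorted descending: 250, 250, 200, 200, 175, 150, 125, 100, 100, 75, 75, 50, 25, 25.
  250 → container 1 (new)  [load 250/275]
  250 → container 2 (new)  [load 250/275]
  200 → container 3 (new)  [load 200/275]
  200 → container 4 (new)  [load 200/275]
  175 → container 5 (new)  [load 175/275]
  150 → container 6 (new)  [load 150/275]
  125 → container 6  [load 275/275]
  100 → container 5  [load 275/275]
  100 → container 7 (new)  [load 100/275]
  75 → container 3  [load 275/275]
  75 → container 4  [load 275/275]
  50 → container 7  [load 150/275]
  25 → container 1  [load 275/275]
  25 → container 2  [load 275/275]
7 containers opened.

7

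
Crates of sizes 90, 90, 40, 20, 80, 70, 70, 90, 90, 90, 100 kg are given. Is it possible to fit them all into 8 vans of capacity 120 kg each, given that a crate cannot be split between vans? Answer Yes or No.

No

Total = 830 kg; ⌈830/120⌉ = 7.
9 crates each exceed half the capacity and cannot share a van, forcing at least 9 vans.
At least 9 vans are required, but only 8 are allowed.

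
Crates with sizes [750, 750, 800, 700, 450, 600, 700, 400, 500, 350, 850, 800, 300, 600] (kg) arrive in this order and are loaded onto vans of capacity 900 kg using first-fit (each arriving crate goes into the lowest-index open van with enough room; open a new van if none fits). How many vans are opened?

  750 → van 1 (new)  [load 750/900]
  750 → van 2 (new)  [load 750/900]
  800 → van 3 (new)  [load 800/900]
  700 → van 4 (new)  [load 700/900]
  450 → van 5 (new)  [load 450/900]
  600 → van 6 (new)  [load 600/900]
  700 → van 7 (new)  [load 700/900]
  400 → van 5  [load 850/900]
  500 → van 8 (new)  [load 500/900]
  350 → van 8  [load 850/900]
  850 → van 9 (new)  [load 850/900]
  800 → van 10 (new)  [load 800/900]
  300 → van 6  [load 900/900]
  600 → van 11 (new)  [load 600/900]
11 vans opened.

11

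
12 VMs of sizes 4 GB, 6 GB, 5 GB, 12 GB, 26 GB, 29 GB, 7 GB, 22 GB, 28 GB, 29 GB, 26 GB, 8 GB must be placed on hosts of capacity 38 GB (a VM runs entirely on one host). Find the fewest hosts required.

6

Total = 29 + 29 + 28 + 26 + 26 + 22 + 12 + 8 + 7 + 6 + 5 + 4 = 202 GB.
Lower bound: ⌈202/38⌉ = 6 hosts.
A packing using 6 hosts:
  host 1: 29 + 8 = 37
  host 2: 29 + 7 = 36
  host 3: 28 + 6 + 4 = 38
  host 4: 26 + 12 = 38
  host 5: 26 + 5 = 31
  host 6: 22 = 22
This matches the lower bound, so 6 is optimal.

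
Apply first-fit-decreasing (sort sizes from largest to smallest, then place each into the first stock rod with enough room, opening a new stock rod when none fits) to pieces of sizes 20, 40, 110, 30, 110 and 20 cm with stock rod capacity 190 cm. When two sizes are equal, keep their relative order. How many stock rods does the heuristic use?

2

Sorted descending: 110, 110, 40, 30, 20, 20.
  110 → stock rod 1 (new)  [load 110/190]
  110 → stock rod 2 (new)  [load 110/190]
  40 → stock rod 1  [load 150/190]
  30 → stock rod 1  [load 180/190]
  20 → stock rod 2  [load 130/190]
  20 → stock rod 2  [load 150/190]
2 stock rods opened.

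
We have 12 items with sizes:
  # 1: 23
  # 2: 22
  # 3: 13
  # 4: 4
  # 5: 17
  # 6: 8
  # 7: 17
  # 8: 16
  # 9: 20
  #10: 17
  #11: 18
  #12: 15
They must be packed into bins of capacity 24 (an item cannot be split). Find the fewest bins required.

10

Total = 23 + 22 + 20 + 18 + 17 + 17 + 17 + 16 + 15 + 13 + 8 + 4 = 190.
Lower bound: ⌈190/24⌉ = 8 bins.
Also, 10 items each exceed 12, and no two of those can share a bin, so at least 10 bins are needed.
A packing using 10 bins:
  bin 1: 23 = 23
  bin 2: 22 = 22
  bin 3: 20 + 4 = 24
  bin 4: 18 = 18
  bin 5: 17 = 17
  bin 6: 17 = 17
  bin 7: 17 = 17
  bin 8: 16 + 8 = 24
  bin 9: 15 = 15
  bin 10: 13 = 13
This matches the lower bound, so 10 is optimal.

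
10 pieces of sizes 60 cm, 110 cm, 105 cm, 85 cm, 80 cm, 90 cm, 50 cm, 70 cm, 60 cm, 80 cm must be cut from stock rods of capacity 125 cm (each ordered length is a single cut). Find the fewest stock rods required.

8

Total = 110 + 105 + 90 + 85 + 80 + 80 + 70 + 60 + 60 + 50 = 790 cm.
Lower bound: ⌈790/125⌉ = 7 stock rods.
A packing using 8 stock rods:
  stock rod 1: 110 = 110
  stock rod 2: 105 = 105
  stock rod 3: 90 = 90
  stock rod 4: 85 = 85
  stock rod 5: 80 = 80
  stock rod 6: 80 = 80
  stock rod 7: 70 + 50 = 120
  stock rod 8: 60 + 60 = 120
No arrangement into 7 stock rods stays within capacity, so 8 is optimal.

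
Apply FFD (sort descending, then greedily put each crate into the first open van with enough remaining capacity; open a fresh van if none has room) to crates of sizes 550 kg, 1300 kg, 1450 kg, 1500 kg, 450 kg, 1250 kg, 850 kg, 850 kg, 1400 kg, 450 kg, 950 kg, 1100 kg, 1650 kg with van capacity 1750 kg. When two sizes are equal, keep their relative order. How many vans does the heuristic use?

Sorted descending: 1650, 1500, 1450, 1400, 1300, 1250, 1100, 950, 850, 850, 550, 450, 450.
  1650 → van 1 (new)  [load 1650/1750]
  1500 → van 2 (new)  [load 1500/1750]
  1450 → van 3 (new)  [load 1450/1750]
  1400 → van 4 (new)  [load 1400/1750]
  1300 → van 5 (new)  [load 1300/1750]
  1250 → van 6 (new)  [load 1250/1750]
  1100 → van 7 (new)  [load 1100/1750]
  950 → van 8 (new)  [load 950/1750]
  850 → van 9 (new)  [load 850/1750]
  850 → van 9  [load 1700/1750]
  550 → van 7  [load 1650/1750]
  450 → van 5  [load 1750/1750]
  450 → van 6  [load 1700/1750]
9 vans opened.

9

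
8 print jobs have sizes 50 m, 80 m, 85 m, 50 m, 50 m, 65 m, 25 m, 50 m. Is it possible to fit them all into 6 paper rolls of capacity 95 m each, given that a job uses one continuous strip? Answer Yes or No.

Total = 455 m; ⌈455/95⌉ = 5.
7 print jobs each exceed half the capacity and cannot share a roll, forcing at least 7 paper rolls.
At least 7 paper rolls are required, but only 6 are allowed.

No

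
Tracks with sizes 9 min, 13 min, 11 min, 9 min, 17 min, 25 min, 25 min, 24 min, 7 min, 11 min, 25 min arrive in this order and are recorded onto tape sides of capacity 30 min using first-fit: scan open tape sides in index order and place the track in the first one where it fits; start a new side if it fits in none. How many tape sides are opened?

  9 → side 1 (new)  [load 9/30]
  13 → side 1  [load 22/30]
  11 → side 2 (new)  [load 11/30]
  9 → side 2  [load 20/30]
  17 → side 3 (new)  [load 17/30]
  25 → side 4 (new)  [load 25/30]
  25 → side 5 (new)  [load 25/30]
  24 → side 6 (new)  [load 24/30]
  7 → side 1  [load 29/30]
  11 → side 3  [load 28/30]
  25 → side 7 (new)  [load 25/30]
7 tape sides opened.

7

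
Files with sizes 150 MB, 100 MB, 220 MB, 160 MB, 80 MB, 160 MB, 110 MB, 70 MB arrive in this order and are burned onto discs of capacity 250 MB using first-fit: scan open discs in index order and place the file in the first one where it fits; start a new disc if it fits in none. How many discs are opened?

5

  150 → disc 1 (new)  [load 150/250]
  100 → disc 1  [load 250/250]
  220 → disc 2 (new)  [load 220/250]
  160 → disc 3 (new)  [load 160/250]
  80 → disc 3  [load 240/250]
  160 → disc 4 (new)  [load 160/250]
  110 → disc 5 (new)  [load 110/250]
  70 → disc 4  [load 230/250]
5 discs opened.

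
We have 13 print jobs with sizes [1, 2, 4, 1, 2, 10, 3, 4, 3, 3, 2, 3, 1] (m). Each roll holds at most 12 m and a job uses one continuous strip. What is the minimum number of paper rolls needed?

4

Total = 10 + 4 + 4 + 3 + 3 + 3 + 3 + 2 + 2 + 2 + 1 + 1 + 1 = 39 m.
Lower bound: ⌈39/12⌉ = 4 paper rolls.
A packing using 4 paper rolls:
  roll 1: 10 + 2 = 12
  roll 2: 4 + 4 + 3 + 1 = 12
  roll 3: 3 + 3 + 3 + 2 + 1 = 12
  roll 4: 2 + 1 = 3
This matches the lower bound, so 4 is optimal.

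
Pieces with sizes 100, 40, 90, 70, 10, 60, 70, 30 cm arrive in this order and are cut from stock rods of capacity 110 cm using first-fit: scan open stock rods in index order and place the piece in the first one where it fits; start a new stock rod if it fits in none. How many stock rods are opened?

  100 → stock rod 1 (new)  [load 100/110]
  40 → stock rod 2 (new)  [load 40/110]
  90 → stock rod 3 (new)  [load 90/110]
  70 → stock rod 2  [load 110/110]
  10 → stock rod 1  [load 110/110]
  60 → stock rod 4 (new)  [load 60/110]
  70 → stock rod 5 (new)  [load 70/110]
  30 → stock rod 4  [load 90/110]
5 stock rods opened.

5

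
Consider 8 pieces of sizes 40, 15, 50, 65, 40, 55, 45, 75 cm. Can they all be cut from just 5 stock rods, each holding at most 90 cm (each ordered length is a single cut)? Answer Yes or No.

Yes

A valid assignment using 5 stock rods:
  stock rod 1: 75 + 15 = 90
  stock rod 2: 65 = 65
  stock rod 3: 55 = 55
  stock rod 4: 50 + 40 = 90
  stock rod 5: 45 + 40 = 85
Every load is within 90 cm, so 5 stock rods suffice.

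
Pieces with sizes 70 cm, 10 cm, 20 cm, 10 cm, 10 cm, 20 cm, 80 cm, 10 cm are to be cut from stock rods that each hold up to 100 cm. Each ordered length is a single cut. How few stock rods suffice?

Total = 80 + 70 + 20 + 20 + 10 + 10 + 10 + 10 = 230 cm.
Lower bound: ⌈230/100⌉ = 3 stock rods.
A packing using 3 stock rods:
  stock rod 1: 80 + 20 = 100
  stock rod 2: 70 + 20 + 10 = 100
  stock rod 3: 10 + 10 + 10 = 30
This matches the lower bound, so 3 is optimal.

3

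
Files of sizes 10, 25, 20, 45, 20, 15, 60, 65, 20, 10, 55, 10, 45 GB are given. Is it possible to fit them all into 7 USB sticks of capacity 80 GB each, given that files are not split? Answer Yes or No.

A valid assignment using 6 USB sticks:
  USB stick 1: 65 + 15 = 80
  USB stick 2: 60 + 20 = 80
  USB stick 3: 55 + 25 = 80
  USB stick 4: 45 + 20 + 10 = 75
  USB stick 5: 45 + 20 + 10 = 75
  USB stick 6: 10 = 10
That uses only 6 ≤ 7, so 7 USB sticks are enough.

Yes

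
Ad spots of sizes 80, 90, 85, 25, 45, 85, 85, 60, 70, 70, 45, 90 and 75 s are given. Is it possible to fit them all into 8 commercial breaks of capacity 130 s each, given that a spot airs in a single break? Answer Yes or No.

Total = 905 s; ⌈905/130⌉ = 7.
9 ad spots each exceed half the capacity and cannot share a break, forcing at least 9 commercial breaks.
At least 9 commercial breaks are required, but only 8 are allowed.

No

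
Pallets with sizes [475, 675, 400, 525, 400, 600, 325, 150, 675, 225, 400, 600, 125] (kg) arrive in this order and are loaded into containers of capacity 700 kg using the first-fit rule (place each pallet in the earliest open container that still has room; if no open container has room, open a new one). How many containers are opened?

  475 → container 1 (new)  [load 475/700]
  675 → container 2 (new)  [load 675/700]
  400 → container 3 (new)  [load 400/700]
  525 → container 4 (new)  [load 525/700]
  400 → container 5 (new)  [load 400/700]
  600 → container 6 (new)  [load 600/700]
  325 → container 7 (new)  [load 325/700]
  150 → container 1  [load 625/700]
  675 → container 8 (new)  [load 675/700]
  225 → container 3  [load 625/700]
  400 → container 9 (new)  [load 400/700]
  600 → container 10 (new)  [load 600/700]
  125 → container 4  [load 650/700]
10 containers opened.

10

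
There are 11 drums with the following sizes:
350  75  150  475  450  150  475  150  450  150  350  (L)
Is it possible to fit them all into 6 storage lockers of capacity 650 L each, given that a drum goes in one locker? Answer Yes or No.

Yes

A valid assignment using 6 storage lockers:
  locker 1: 475 + 150 = 625
  locker 2: 475 + 150 = 625
  locker 3: 450 + 150 = 600
  locker 4: 450 + 150 = 600
  locker 5: 350 + 75 = 425
  locker 6: 350 = 350
Every load is within 650 L, so 6 storage lockers suffice.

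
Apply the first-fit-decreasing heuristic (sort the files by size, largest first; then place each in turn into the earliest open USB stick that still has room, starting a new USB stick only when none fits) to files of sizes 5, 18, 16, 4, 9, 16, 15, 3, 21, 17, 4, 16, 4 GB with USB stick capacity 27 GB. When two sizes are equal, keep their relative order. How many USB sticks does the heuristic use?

7

Sorted descending: 21, 18, 17, 16, 16, 16, 15, 9, 5, 4, 4, 4, 3.
  21 → USB stick 1 (new)  [load 21/27]
  18 → USB stick 2 (new)  [load 18/27]
  17 → USB stick 3 (new)  [load 17/27]
  16 → USB stick 4 (new)  [load 16/27]
  16 → USB stick 5 (new)  [load 16/27]
  16 → USB stick 6 (new)  [load 16/27]
  15 → USB stick 7 (new)  [load 15/27]
  9 → USB stick 2  [load 27/27]
  5 → USB stick 1  [load 26/27]
  4 → USB stick 3  [load 21/27]
  4 → USB stick 3  [load 25/27]
  4 → USB stick 4  [load 20/27]
  3 → USB stick 4  [load 23/27]
7 USB sticks opened.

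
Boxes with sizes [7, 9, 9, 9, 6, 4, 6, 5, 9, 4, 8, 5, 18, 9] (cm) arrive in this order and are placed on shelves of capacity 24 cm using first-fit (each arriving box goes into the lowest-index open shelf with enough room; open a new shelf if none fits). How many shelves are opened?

  7 → shelf 1 (new)  [load 7/24]
  9 → shelf 1  [load 16/24]
  9 → shelf 2 (new)  [load 9/24]
  9 → shelf 2  [load 18/24]
  6 → shelf 1  [load 22/24]
  4 → shelf 2  [load 22/24]
  6 → shelf 3 (new)  [load 6/24]
  5 → shelf 3  [load 11/24]
  9 → shelf 3  [load 20/24]
  4 → shelf 3  [load 24/24]
  8 → shelf 4 (new)  [load 8/24]
  5 → shelf 4  [load 13/24]
  18 → shelf 5 (new)  [load 18/24]
  9 → shelf 4  [load 22/24]
5 shelves opened.

5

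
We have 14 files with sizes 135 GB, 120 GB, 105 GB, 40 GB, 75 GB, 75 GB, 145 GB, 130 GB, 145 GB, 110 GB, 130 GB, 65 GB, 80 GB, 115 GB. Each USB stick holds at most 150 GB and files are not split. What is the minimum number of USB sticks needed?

Total = 145 + 145 + 135 + 130 + 130 + 120 + 115 + 110 + 105 + 80 + 75 + 75 + 65 + 40 = 1470 GB.
Lower bound: ⌈1470/150⌉ = 10 USB sticks.
A packing using 11 USB sticks:
  USB stick 1: 145 = 145
  USB stick 2: 145 = 145
  USB stick 3: 135 = 135
  USB stick 4: 130 = 130
  USB stick 5: 130 = 130
  USB stick 6: 120 = 120
  USB stick 7: 115 = 115
  USB stick 8: 110 + 40 = 150
  USB stick 9: 105 = 105
  USB stick 10: 80 + 65 = 145
  USB stick 11: 75 + 75 = 150
No arrangement into 10 USB sticks stays within capacity, so 11 is optimal.

11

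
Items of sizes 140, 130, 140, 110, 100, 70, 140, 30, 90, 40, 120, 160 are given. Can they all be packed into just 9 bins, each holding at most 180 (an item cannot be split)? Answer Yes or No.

Yes

A valid assignment using 9 bins:
  bin 1: 160 = 160
  bin 2: 140 + 40 = 180
  bin 3: 140 + 30 = 170
  bin 4: 140 = 140
  bin 5: 130 = 130
  bin 6: 120 = 120
  bin 7: 110 + 70 = 180
  bin 8: 100 = 100
  bin 9: 90 = 90
Every load is within 180, so 9 bins suffice.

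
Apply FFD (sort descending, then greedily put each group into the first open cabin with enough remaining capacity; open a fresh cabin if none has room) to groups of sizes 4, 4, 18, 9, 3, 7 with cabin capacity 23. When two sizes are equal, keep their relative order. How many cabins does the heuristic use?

2

Sorted descending: 18, 9, 7, 4, 4, 3.
  18 → cabin 1 (new)  [load 18/23]
  9 → cabin 2 (new)  [load 9/23]
  7 → cabin 2  [load 16/23]
  4 → cabin 1  [load 22/23]
  4 → cabin 2  [load 20/23]
  3 → cabin 2  [load 23/23]
2 cabins opened.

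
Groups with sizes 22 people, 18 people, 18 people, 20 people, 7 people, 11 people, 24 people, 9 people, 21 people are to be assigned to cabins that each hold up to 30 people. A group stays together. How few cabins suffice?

6

Total = 24 + 22 + 21 + 20 + 18 + 18 + 11 + 9 + 7 = 150 people.
Lower bound: ⌈150/30⌉ = 5 cabins.
Also, 6 groups each exceed 15 people, and no two of those can share a cabin, so at least 6 cabins are needed.
A packing using 6 cabins:
  cabin 1: 24 = 24
  cabin 2: 22 + 7 = 29
  cabin 3: 21 + 9 = 30
  cabin 4: 20 = 20
  cabin 5: 18 + 11 = 29
  cabin 6: 18 = 18
This matches the lower bound, so 6 is optimal.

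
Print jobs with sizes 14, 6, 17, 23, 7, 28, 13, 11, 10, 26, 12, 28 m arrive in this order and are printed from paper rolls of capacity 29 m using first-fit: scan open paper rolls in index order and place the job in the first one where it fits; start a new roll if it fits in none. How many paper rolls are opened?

8

  14 → roll 1 (new)  [load 14/29]
  6 → roll 1  [load 20/29]
  17 → roll 2 (new)  [load 17/29]
  23 → roll 3 (new)  [load 23/29]
  7 → roll 1  [load 27/29]
  28 → roll 4 (new)  [load 28/29]
  13 → roll 5 (new)  [load 13/29]
  11 → roll 2  [load 28/29]
  10 → roll 5  [load 23/29]
  26 → roll 6 (new)  [load 26/29]
  12 → roll 7 (new)  [load 12/29]
  28 → roll 8 (new)  [load 28/29]
8 paper rolls opened.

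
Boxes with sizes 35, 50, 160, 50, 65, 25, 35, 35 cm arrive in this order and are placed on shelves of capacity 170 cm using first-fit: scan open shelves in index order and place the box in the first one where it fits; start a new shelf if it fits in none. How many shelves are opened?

  35 → shelf 1 (new)  [load 35/170]
  50 → shelf 1  [load 85/170]
  160 → shelf 2 (new)  [load 160/170]
  50 → shelf 1  [load 135/170]
  65 → shelf 3 (new)  [load 65/170]
  25 → shelf 1  [load 160/170]
  35 → shelf 3  [load 100/170]
  35 → shelf 3  [load 135/170]
3 shelves opened.

3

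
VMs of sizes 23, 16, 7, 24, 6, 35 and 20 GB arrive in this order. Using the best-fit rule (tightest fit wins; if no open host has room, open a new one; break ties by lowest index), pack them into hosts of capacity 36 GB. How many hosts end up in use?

4

  23 → host 1 (new)  [load 23/36]
  16 → host 2 (new)  [load 16/36]
  7 → host 1  [load 30/36]
  24 → host 3 (new)  [load 24/36]
  6 → host 1  [load 36/36]
  35 → host 4 (new)  [load 35/36]
  20 → host 2  [load 36/36]
4 hosts opened.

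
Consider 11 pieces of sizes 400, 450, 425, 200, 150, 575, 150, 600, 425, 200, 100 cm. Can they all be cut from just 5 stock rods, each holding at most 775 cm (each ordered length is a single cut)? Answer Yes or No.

No

Total = 3675 cm; ⌈3675/775⌉ = 5.
6 pieces each exceed half the capacity and cannot share a stock rod, forcing at least 6 stock rods.
At least 6 stock rods are required, but only 5 are allowed.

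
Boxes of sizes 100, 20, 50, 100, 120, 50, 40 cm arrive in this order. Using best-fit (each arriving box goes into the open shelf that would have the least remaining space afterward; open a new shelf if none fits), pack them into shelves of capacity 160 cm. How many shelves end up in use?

4

  100 → shelf 1 (new)  [load 100/160]
  20 → shelf 1  [load 120/160]
  50 → shelf 2 (new)  [load 50/160]
  100 → shelf 2  [load 150/160]
  120 → shelf 3 (new)  [load 120/160]
  50 → shelf 4 (new)  [load 50/160]
  40 → shelf 1  [load 160/160]
4 shelves opened.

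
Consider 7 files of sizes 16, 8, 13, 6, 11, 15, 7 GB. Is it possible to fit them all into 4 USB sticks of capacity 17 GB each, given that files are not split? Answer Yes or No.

Total = 76 GB; ⌈76/17⌉ = 5.
At least 5 USB sticks are required, but only 4 are allowed.

No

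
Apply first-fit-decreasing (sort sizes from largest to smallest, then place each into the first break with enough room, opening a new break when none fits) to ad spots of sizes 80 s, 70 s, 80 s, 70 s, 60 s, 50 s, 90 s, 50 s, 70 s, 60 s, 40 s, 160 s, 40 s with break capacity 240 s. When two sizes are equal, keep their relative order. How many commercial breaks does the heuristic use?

4

Sorted descending: 160, 90, 80, 80, 70, 70, 70, 60, 60, 50, 50, 40, 40.
  160 → break 1 (new)  [load 160/240]
  90 → break 2 (new)  [load 90/240]
  80 → break 1  [load 240/240]
  80 → break 2  [load 170/240]
  70 → break 2  [load 240/240]
  70 → break 3 (new)  [load 70/240]
  70 → break 3  [load 140/240]
  60 → break 3  [load 200/240]
  60 → break 4 (new)  [load 60/240]
  50 → break 4  [load 110/240]
  50 → break 4  [load 160/240]
  40 → break 3  [load 240/240]
  40 → break 4  [load 200/240]
4 commercial breaks opened.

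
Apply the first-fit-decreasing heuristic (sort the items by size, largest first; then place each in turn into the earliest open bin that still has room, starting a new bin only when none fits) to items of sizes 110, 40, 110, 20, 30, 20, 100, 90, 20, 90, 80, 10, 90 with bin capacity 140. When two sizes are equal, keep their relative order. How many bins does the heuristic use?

7

Sorted descending: 110, 110, 100, 90, 90, 90, 80, 40, 30, 20, 20, 20, 10.
  110 → bin 1 (new)  [load 110/140]
  110 → bin 2 (new)  [load 110/140]
  100 → bin 3 (new)  [load 100/140]
  90 → bin 4 (new)  [load 90/140]
  90 → bin 5 (new)  [load 90/140]
  90 → bin 6 (new)  [load 90/140]
  80 → bin 7 (new)  [load 80/140]
  40 → bin 3  [load 140/140]
  30 → bin 1  [load 140/140]
  20 → bin 2  [load 130/140]
  20 → bin 4  [load 110/140]
  20 → bin 4  [load 130/140]
  10 → bin 2  [load 140/140]
7 bins opened.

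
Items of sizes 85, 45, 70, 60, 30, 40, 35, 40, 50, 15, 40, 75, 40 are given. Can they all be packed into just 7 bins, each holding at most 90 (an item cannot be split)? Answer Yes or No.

Total = 625; ⌈625/90⌉ = 7.
The bound of 7 does not rule out 7, but exhaustive search shows no assignment into 7 bins of capacity 90 exists — the minimum is 8.

No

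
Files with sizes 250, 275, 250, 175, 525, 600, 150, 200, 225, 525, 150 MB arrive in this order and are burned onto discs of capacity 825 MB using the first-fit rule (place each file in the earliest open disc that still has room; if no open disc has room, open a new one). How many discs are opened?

5

  250 → disc 1 (new)  [load 250/825]
  275 → disc 1  [load 525/825]
  250 → disc 1  [load 775/825]
  175 → disc 2 (new)  [load 175/825]
  525 → disc 2  [load 700/825]
  600 → disc 3 (new)  [load 600/825]
  150 → disc 3  [load 750/825]
  200 → disc 4 (new)  [load 200/825]
  225 → disc 4  [load 425/825]
  525 → disc 5 (new)  [load 525/825]
  150 → disc 4  [load 575/825]
5 discs opened.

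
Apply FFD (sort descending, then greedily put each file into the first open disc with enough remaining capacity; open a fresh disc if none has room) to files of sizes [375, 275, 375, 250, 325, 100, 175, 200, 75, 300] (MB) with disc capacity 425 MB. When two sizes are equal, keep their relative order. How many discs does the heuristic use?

7

Sorted descending: 375, 375, 325, 300, 275, 250, 200, 175, 100, 75.
  375 → disc 1 (new)  [load 375/425]
  375 → disc 2 (new)  [load 375/425]
  325 → disc 3 (new)  [load 325/425]
  300 → disc 4 (new)  [load 300/425]
  275 → disc 5 (new)  [load 275/425]
  250 → disc 6 (new)  [load 250/425]
  200 → disc 7 (new)  [load 200/425]
  175 → disc 6  [load 425/425]
  100 → disc 3  [load 425/425]
  75 → disc 4  [load 375/425]
7 discs opened.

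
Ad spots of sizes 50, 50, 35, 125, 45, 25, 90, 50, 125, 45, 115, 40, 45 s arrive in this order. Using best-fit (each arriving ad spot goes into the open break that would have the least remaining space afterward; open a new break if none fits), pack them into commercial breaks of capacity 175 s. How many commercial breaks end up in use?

  50 → break 1 (new)  [load 50/175]
  50 → break 1  [load 100/175]
  35 → break 1  [load 135/175]
  125 → break 2 (new)  [load 125/175]
  45 → break 2  [load 170/175]
  25 → break 1  [load 160/175]
  90 → break 3 (new)  [load 90/175]
  50 → break 3  [load 140/175]
  125 → break 4 (new)  [load 125/175]
  45 → break 4  [load 170/175]
  115 → break 5 (new)  [load 115/175]
  40 → break 5  [load 155/175]
  45 → break 6 (new)  [load 45/175]
6 commercial breaks opened.

6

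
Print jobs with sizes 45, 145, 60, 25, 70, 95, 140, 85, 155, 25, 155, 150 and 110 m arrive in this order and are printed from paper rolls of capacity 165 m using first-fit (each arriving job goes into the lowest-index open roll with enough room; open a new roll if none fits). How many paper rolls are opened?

  45 → roll 1 (new)  [load 45/165]
  145 → roll 2 (new)  [load 145/165]
  60 → roll 1  [load 105/165]
  25 → roll 1  [load 130/165]
  70 → roll 3 (new)  [load 70/165]
  95 → roll 3  [load 165/165]
  140 → roll 4 (new)  [load 140/165]
  85 → roll 5 (new)  [load 85/165]
  155 → roll 6 (new)  [load 155/165]
  25 → roll 1  [load 155/165]
  155 → roll 7 (new)  [load 155/165]
  150 → roll 8 (new)  [load 150/165]
  110 → roll 9 (new)  [load 110/165]
9 paper rolls opened.

9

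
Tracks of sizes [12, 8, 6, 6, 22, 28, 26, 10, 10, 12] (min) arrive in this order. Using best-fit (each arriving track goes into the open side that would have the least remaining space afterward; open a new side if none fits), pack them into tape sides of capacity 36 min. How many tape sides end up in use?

  12 → side 1 (new)  [load 12/36]
  8 → side 1  [load 20/36]
  6 → side 1  [load 26/36]
  6 → side 1  [load 32/36]
  22 → side 2 (new)  [load 22/36]
  28 → side 3 (new)  [load 28/36]
  26 → side 4 (new)  [load 26/36]
  10 → side 4  [load 36/36]
  10 → side 2  [load 32/36]
  12 → side 5 (new)  [load 12/36]
5 tape sides opened.

5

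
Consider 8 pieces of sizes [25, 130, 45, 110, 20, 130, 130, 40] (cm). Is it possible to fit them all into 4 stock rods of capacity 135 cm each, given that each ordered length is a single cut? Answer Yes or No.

No

Total = 630 cm; ⌈630/135⌉ = 5.
At least 5 stock rods are required, but only 4 are allowed.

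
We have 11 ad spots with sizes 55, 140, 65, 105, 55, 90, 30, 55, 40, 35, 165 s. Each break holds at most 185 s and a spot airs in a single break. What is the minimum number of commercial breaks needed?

Total = 165 + 140 + 105 + 90 + 65 + 55 + 55 + 55 + 40 + 35 + 30 = 835 s.
Lower bound: ⌈835/185⌉ = 5 commercial breaks.
A packing using 5 commercial breaks:
  break 1: 165 = 165
  break 2: 140 + 40 = 180
  break 3: 105 + 65 = 170
  break 4: 90 + 55 + 35 = 180
  break 5: 55 + 55 + 30 = 140
This matches the lower bound, so 5 is optimal.

5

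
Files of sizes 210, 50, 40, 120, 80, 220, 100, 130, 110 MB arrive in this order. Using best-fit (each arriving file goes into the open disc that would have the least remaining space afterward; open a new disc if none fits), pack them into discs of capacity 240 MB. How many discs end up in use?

  210 → disc 1 (new)  [load 210/240]
  50 → disc 2 (new)  [load 50/240]
  40 → disc 2  [load 90/240]
  120 → disc 2  [load 210/240]
  80 → disc 3 (new)  [load 80/240]
  220 → disc 4 (new)  [load 220/240]
  100 → disc 3  [load 180/240]
  130 → disc 5 (new)  [load 130/240]
  110 → disc 5  [load 240/240]
5 discs opened.

5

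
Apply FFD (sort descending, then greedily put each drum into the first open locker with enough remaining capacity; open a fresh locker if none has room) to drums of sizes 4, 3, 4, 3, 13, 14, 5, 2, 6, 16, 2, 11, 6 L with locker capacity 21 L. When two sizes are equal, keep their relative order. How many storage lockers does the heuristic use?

Sorted descending: 16, 14, 13, 11, 6, 6, 5, 4, 4, 3, 3, 2, 2.
  16 → locker 1 (new)  [load 16/21]
  14 → locker 2 (new)  [load 14/21]
  13 → locker 3 (new)  [load 13/21]
  11 → locker 4 (new)  [load 11/21]
  6 → locker 2  [load 20/21]
  6 → locker 3  [load 19/21]
  5 → locker 1  [load 21/21]
  4 → locker 4  [load 15/21]
  4 → locker 4  [load 19/21]
  3 → locker 5 (new)  [load 3/21]
  3 → locker 5  [load 6/21]
  2 → locker 3  [load 21/21]
  2 → locker 4  [load 21/21]
5 storage lockers opened.

5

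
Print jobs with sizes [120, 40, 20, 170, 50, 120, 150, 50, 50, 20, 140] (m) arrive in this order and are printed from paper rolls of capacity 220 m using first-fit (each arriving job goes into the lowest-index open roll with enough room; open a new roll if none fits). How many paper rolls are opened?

5

  120 → roll 1 (new)  [load 120/220]
  40 → roll 1  [load 160/220]
  20 → roll 1  [load 180/220]
  170 → roll 2 (new)  [load 170/220]
  50 → roll 2  [load 220/220]
  120 → roll 3 (new)  [load 120/220]
  150 → roll 4 (new)  [load 150/220]
  50 → roll 3  [load 170/220]
  50 → roll 3  [load 220/220]
  20 → roll 1  [load 200/220]
  140 → roll 5 (new)  [load 140/220]
5 paper rolls opened.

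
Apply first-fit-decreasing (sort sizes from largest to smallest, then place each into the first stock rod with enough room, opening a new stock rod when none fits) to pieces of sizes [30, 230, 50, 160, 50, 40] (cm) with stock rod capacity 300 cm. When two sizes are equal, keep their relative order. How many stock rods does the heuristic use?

2

Sorted descending: 230, 160, 50, 50, 40, 30.
  230 → stock rod 1 (new)  [load 230/300]
  160 → stock rod 2 (new)  [load 160/300]
  50 → stock rod 1  [load 280/300]
  50 → stock rod 2  [load 210/300]
  40 → stock rod 2  [load 250/300]
  30 → stock rod 2  [load 280/300]
2 stock rods opened.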